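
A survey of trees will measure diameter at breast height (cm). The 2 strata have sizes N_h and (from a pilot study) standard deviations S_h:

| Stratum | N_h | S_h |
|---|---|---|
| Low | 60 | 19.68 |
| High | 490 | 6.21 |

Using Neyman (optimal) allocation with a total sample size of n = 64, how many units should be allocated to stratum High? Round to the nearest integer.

Neyman allocation: n_h = n · N_h S_h / Σ N_i S_i, with n = 64.
  stratum Low: N_h·S_h = 60·19.68 = 1180.80
  stratum High: N_h·S_h = 490·6.21 = 3042.90
Σ N_h S_h = 4223.70
n for stratum High = 64·3042.90/4223.70 = 46.108 → 46

46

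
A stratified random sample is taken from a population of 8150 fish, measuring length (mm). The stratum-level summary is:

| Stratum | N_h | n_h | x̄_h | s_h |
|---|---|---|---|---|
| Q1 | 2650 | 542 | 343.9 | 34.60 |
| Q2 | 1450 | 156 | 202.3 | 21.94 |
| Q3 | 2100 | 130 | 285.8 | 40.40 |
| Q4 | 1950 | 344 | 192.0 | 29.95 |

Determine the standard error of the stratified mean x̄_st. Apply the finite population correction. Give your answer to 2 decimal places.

SE(x̄_st) ≈ 1.09

V̂(x̄_st) = Σ W_h² (1 − n_h/N_h) s_h²/n_h, with W_h = N_h/N and N = 8150:
  stratum Q1: (2650/8150)²·(1 − 542/2650)·34.60²/542 = 0.185761
  stratum Q2: (1450/8150)²·(1 − 156/1450)·21.94²/156 = 0.0871637
  stratum Q3: (2100/8150)²·(1 − 130/2100)·40.40²/130 = 0.781969
  stratum Q4: (1950/8150)²·(1 − 344/1950)·29.95²/344 = 0.122942
V̂(x̄_st) = 1.17784
SE(x̄_st) = √1.17784 = 1.08528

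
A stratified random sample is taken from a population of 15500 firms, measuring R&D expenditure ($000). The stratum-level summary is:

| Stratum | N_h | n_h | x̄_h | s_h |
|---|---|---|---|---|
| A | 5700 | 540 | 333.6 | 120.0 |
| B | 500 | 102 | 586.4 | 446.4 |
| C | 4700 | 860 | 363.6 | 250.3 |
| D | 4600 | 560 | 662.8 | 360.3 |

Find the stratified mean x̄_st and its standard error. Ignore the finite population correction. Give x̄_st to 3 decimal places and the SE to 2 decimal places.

x̄_st = Σ W_h x̄_h = (5700·333.6 + 500·586.4 + 4700·363.6 + 4600·662.8)/15500 = 448.54968
V̂(x̄_st) = Σ W_h² s_h²/n_h, with W_h = N_h/N and N = 15500:
  stratum A: (5700/15500)²·120.0²/540 = 3.60624
  stratum B: (500/15500)²·446.4²/102 = 2.03294
  stratum C: (4700/15500)²·250.3²/860 = 6.69816
  stratum D: (4600/15500)²·360.3²/560 = 20.417
V̂(x̄_st) = 32.7544
SE(x̄_st) = √32.7544 = 5.72314

x̄_st ≈ 448.550, SE ≈ 5.72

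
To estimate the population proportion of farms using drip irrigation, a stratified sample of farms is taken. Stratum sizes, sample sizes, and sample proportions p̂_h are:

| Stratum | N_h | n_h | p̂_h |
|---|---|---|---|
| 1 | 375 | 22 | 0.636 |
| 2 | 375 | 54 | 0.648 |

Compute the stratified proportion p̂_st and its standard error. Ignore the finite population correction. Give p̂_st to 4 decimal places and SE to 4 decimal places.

N = 750; stratum weights W_h = N_h/N.
p̂_st = Σ W_h p̂_h = (375·0.636 + 375·0.648)/750 = 0.64200
V̂(p̂_st) = Σ W_h² p̂_h(1−p̂_h)/(n_h−1):
  stratum 1: (375/750)²·0.636·0.364/21 = 0.002756
  stratum 2: (375/750)²·0.648·0.352/53 = 0.00107592
V̂(p̂_st) = 0.00383192; SE = √V̂ = 0.0619025

p̂_st ≈ 0.6420, SE ≈ 0.0619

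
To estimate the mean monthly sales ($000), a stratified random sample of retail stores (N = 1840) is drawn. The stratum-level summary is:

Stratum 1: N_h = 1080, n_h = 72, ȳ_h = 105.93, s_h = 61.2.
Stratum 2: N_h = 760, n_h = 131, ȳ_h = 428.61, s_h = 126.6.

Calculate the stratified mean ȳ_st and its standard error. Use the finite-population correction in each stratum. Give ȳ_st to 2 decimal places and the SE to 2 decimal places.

ȳ_st ≈ 239.21, SE ≈ 5.83

ȳ_st = Σ W_h ȳ_h = (1080·105.93 + 760·428.61)/1840 = 239.21087
V̂(ȳ_st) = Σ W_h² (1 − n_h/N_h) s_h²/n_h, with W_h = N_h/N and N = 1840:
  stratum 1: (1080/1840)²·(1 − 72/1080)·61.2²/72 = 16.727
  stratum 2: (760/1840)²·(1 − 131/760)·126.6²/131 = 17.2753
V̂(ȳ_st) = 34.0023
SE(ȳ_st) = √34.0023 = 5.83115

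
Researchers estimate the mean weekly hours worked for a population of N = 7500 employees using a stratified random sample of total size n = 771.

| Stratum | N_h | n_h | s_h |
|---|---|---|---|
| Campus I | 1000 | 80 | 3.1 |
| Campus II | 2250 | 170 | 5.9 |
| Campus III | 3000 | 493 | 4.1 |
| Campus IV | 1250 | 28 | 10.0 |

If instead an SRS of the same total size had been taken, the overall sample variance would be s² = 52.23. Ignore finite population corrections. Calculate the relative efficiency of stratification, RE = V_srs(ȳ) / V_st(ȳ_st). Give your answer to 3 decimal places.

V̂(ȳ_st) = Σ W_h² s_h²/n_h, with W_h = N_h/N and N = 7500:
  stratum Campus I: (1000/7500)²·3.1²/80 = 0.00213556
  stratum Campus II: (2250/7500)²·5.9²/170 = 0.0184288
  stratum Campus III: (3000/7500)²·4.1²/493 = 0.00545558
  stratum Campus IV: (1250/7500)²·10.0²/28 = 0.0992063
V_st = 0.125226
V_srs = s²/n = 52.23/771 = 0.0677432
Relative efficiency = V_srs / V_st = 0.0677432/0.125226 = 0.5410

RE ≈ 0.541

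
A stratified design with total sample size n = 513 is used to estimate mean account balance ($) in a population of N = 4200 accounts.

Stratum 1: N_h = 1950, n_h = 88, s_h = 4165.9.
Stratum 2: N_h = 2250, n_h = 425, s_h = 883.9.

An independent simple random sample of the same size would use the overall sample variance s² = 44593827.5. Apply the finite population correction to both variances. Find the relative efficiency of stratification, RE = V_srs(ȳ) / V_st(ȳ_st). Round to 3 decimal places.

RE ≈ 1.860

V̂(ȳ_st) = Σ W_h² (1 − n_h/N_h) s_h²/n_h, with W_h = N_h/N and N = 4200:
  stratum 1: (1950/4200)²·(1 − 88/1950)·4165.9²/88 = 40593
  stratum 2: (2250/4200)²·(1 − 425/2250)·883.9²/425 = 427.922
V_st = 41020.9
V_srs = (1 − 513/4200)·44593827.5/513 = 76310
Relative efficiency = V_srs / V_st = 76310/41020.9 = 1.8603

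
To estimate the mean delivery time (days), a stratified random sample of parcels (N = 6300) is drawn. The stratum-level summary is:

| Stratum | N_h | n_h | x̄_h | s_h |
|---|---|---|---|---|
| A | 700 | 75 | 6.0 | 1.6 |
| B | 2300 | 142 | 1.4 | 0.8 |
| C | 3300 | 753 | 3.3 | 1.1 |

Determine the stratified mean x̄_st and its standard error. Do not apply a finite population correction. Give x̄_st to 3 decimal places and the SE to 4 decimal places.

x̄_st ≈ 2.906, SE ≈ 0.0382

x̄_st = Σ W_h x̄_h = (700·6.0 + 2300·1.4 + 3300·3.3)/6300 = 2.90635
V̂(x̄_st) = Σ W_h² s_h²/n_h, with W_h = N_h/N and N = 6300:
  stratum A: (700/6300)²·1.6²/75 = 0.000421399
  stratum B: (2300/6300)²·0.8²/142 = 0.000600712
  stratum C: (3300/6300)²·1.1²/753 = 0.000440897
V̂(x̄_st) = 0.00146301
SE(x̄_st) = √0.00146301 = 0.0382493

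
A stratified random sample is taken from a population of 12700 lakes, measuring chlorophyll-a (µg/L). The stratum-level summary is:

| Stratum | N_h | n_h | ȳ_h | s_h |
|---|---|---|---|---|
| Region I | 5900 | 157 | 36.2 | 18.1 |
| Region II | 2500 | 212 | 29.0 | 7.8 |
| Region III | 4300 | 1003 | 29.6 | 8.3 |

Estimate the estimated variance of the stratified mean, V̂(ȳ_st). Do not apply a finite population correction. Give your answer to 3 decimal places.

V̂(ȳ_st) ≈ 0.469

V̂(ȳ_st) = Σ W_h² s_h²/n_h, with W_h = N_h/N and N = 12700:
  stratum Region I: (5900/12700)²·18.1²/157 = 0.450354
  stratum Region II: (2500/12700)²·7.8²/212 = 0.0111205
  stratum Region III: (4300/12700)²·8.3²/1003 = 0.00787381
V̂(ȳ_st) = 0.469348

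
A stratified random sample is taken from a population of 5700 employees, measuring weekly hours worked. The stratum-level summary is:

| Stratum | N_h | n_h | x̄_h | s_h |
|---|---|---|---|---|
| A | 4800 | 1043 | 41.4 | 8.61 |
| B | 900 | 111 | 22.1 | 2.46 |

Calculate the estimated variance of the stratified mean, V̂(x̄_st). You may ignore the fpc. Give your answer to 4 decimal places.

V̂(x̄_st) = Σ W_h² s_h²/n_h, with W_h = N_h/N and N = 5700:
  stratum A: (4800/5700)²·8.61²/1043 = 0.0504028
  stratum B: (900/5700)²·2.46²/111 = 0.0013592
V̂(x̄_st) = 0.051762

V̂(x̄_st) ≈ 0.0518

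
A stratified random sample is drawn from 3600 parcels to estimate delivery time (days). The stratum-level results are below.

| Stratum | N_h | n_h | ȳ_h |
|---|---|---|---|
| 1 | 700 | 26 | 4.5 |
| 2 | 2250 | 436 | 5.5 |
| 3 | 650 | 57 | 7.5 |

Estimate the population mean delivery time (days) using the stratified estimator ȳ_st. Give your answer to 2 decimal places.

ȳ_st ≈ 5.67

N = Σ N_h = 3600. Stratum weights W_h = N_h/N.
ȳ_st = (700·4.5 + 2250·5.5 + 650·7.5) / 3600 = 5.6667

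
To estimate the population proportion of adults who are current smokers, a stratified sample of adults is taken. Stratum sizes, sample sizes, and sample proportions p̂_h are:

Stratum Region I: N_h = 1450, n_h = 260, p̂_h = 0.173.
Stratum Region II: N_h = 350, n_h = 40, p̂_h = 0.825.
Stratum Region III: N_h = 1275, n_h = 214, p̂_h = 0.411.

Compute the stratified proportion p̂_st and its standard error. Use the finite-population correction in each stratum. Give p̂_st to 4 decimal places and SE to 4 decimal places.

N = 3075; stratum weights W_h = N_h/N.
p̂_st = Σ W_h p̂_h = (1450·0.173 + 350·0.825 + 1275·0.411)/3075 = 0.34589
V̂(p̂_st) = Σ W_h² (1 − n_h/N_h) p̂_h(1−p̂_h)/(n_h−1):
  stratum Region I: (1450/3075)²·(1 − 260/1450)·0.173·0.827/259 = 0.000100804
  stratum Region II: (350/3075)²·(1 − 40/350)·0.825·0.175/39 = 4.24783e-05
  stratum Region III: (1275/3075)²·(1 − 214/1275)·0.411·0.589/213 = 0.000162597
V̂(p̂_st) = 0.000305879; SE = √V̂ = 0.0174894

p̂_st ≈ 0.3459, SE ≈ 0.0175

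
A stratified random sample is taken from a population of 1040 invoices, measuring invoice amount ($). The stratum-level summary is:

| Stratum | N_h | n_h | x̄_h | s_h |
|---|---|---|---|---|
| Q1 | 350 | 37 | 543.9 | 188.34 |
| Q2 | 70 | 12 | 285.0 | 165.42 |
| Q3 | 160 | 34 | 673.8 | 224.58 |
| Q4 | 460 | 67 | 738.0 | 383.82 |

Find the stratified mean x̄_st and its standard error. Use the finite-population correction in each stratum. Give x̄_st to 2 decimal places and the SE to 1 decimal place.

x̄_st ≈ 632.31, SE ≈ 22.4

x̄_st = Σ W_h x̄_h = (350·543.9 + 70·285.0 + 160·673.8 + 460·738.0)/1040 = 632.31058
V̂(x̄_st) = Σ W_h² (1 − n_h/N_h) s_h²/n_h, with W_h = N_h/N and N = 1040:
  stratum Q1: (350/1040)²·(1 − 37/350)·188.34²/37 = 97.1022
  stratum Q2: (70/1040)²·(1 − 12/70)·165.42²/12 = 8.55961
  stratum Q3: (160/1040)²·(1 − 34/160)·224.58²/34 = 27.6495
  stratum Q4: (460/1040)²·(1 − 67/460)·383.82²/67 = 367.506
V̂(x̄_st) = 500.817
SE(x̄_st) = √500.817 = 22.3789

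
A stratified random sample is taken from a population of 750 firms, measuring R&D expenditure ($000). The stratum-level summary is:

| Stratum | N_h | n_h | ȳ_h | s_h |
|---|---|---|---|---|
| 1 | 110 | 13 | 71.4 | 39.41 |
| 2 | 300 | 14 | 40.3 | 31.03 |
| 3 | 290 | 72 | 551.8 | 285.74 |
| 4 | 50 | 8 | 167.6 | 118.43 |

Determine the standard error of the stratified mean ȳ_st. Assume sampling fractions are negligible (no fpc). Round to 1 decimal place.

SE(ȳ_st) ≈ 13.8

V̂(ȳ_st) = Σ W_h² s_h²/n_h, with W_h = N_h/N and N = 750:
  stratum 1: (110/750)²·39.41²/13 = 2.57
  stratum 2: (300/750)²·31.03²/14 = 11.0041
  stratum 3: (290/750)²·285.74²/72 = 169.544
  stratum 4: (50/750)²·118.43²/8 = 7.79204
V̂(ȳ_st) = 190.91
SE(ȳ_st) = √190.91 = 13.817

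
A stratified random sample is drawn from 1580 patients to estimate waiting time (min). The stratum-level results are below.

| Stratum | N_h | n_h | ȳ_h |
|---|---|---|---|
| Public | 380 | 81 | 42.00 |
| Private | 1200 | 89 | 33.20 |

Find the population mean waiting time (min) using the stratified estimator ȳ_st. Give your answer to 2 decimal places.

ȳ_st ≈ 35.32

N = Σ N_h = 1580. Stratum weights W_h = N_h/N.
ȳ_st = (380·42.00 + 1200·33.20) / 1580 = 35.3165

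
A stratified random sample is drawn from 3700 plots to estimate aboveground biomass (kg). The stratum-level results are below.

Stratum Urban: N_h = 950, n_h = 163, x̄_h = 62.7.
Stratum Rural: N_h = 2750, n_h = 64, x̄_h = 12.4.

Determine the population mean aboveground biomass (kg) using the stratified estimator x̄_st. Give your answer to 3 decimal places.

x̄_st ≈ 25.315

N = Σ N_h = 3700. Stratum weights W_h = N_h/N.
x̄_st = (950·62.7 + 2750·12.4) / 3700 = 25.31486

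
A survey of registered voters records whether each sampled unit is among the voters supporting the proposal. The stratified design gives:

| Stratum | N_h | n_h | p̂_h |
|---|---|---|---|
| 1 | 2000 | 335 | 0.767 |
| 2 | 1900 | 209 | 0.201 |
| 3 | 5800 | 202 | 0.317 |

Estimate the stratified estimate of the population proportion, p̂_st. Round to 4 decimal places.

p̂_st ≈ 0.3871

N = 9700; stratum weights W_h = N_h/N.
p̂_st = Σ W_h p̂_h = (2000·0.767 + 1900·0.201 + 5800·0.317)/9700 = 0.38706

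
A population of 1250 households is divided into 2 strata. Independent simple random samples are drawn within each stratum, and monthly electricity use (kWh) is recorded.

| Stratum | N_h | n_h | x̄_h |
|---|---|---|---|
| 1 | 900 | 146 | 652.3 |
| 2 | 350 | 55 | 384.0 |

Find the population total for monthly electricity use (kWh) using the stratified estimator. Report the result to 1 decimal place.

τ̂_st = Σ N_h x̄_h = 900·652.3 + 350·384.0 = 721470.0

τ̂_st ≈ 721470.0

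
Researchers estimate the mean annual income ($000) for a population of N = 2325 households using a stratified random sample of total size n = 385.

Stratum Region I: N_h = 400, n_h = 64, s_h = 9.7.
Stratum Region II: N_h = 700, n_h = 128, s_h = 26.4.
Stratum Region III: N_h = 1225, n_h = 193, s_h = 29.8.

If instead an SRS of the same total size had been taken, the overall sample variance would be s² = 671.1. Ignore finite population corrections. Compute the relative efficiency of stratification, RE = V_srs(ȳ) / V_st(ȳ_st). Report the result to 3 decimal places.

V̂(ȳ_st) = Σ W_h² s_h²/n_h, with W_h = N_h/N and N = 2325:
  stratum Region I: (400/2325)²·9.7²/64 = 0.0435149
  stratum Region II: (700/2325)²·26.4²/128 = 0.493569
  stratum Region III: (1225/2325)²·29.8²/193 = 1.27733
V_st = 1.81441
V_srs = s²/n = 671.1/385 = 1.74312
Relative efficiency = V_srs / V_st = 1.74312/1.81441 = 0.9607

RE ≈ 0.961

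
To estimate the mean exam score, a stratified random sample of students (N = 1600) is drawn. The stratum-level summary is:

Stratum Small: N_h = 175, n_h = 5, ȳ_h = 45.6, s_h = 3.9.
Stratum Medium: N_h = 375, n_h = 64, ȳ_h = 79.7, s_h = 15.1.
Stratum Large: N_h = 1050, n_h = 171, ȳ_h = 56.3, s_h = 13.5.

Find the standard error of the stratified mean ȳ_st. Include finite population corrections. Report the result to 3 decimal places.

V̂(ȳ_st) = Σ W_h² (1 − n_h/N_h) s_h²/n_h, with W_h = N_h/N and N = 1600:
  stratum Small: (175/1600)²·(1 − 5/175)·3.9²/5 = 0.0353514
  stratum Medium: (375/1600)²·(1 − 64/375)·15.1²/64 = 0.162303
  stratum Large: (1050/1600)²·(1 − 171/1050)·13.5²/171 = 0.384246
V̂(ȳ_st) = 0.5819
SE(ȳ_st) = √0.5819 = 0.762824

SE(ȳ_st) ≈ 0.763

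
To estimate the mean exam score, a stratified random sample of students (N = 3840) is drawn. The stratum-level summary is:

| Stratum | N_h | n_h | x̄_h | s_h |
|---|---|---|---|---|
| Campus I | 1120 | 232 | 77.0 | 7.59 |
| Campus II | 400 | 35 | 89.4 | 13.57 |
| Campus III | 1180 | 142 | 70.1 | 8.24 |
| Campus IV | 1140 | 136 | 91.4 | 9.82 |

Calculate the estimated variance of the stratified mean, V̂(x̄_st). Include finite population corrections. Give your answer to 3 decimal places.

V̂(x̄_st) = Σ W_h² (1 − n_h/N_h) s_h²/n_h, with W_h = N_h/N and N = 3840:
  stratum Campus I: (1120/3840)²·(1 − 232/1120)·7.59²/232 = 0.016748
  stratum Campus II: (400/3840)²·(1 − 35/400)·13.57²/35 = 0.0520933
  stratum Campus III: (1180/3840)²·(1 − 142/1180)·8.24²/142 = 0.0397176
  stratum Campus IV: (1140/3840)²·(1 − 136/1140)·9.82²/136 = 0.0550377
V̂(x̄_st) = 0.163597

V̂(x̄_st) ≈ 0.164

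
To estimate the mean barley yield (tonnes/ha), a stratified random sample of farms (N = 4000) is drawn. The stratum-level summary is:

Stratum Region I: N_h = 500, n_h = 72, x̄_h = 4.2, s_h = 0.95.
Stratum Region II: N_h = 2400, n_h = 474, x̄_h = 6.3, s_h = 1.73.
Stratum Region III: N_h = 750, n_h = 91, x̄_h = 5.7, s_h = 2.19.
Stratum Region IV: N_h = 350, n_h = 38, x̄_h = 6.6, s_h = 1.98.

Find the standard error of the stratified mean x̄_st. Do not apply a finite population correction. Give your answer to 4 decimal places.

V̂(x̄_st) = Σ W_h² s_h²/n_h, with W_h = N_h/N and N = 4000:
  stratum Region I: (500/4000)²·0.95²/72 = 0.000195855
  stratum Region II: (2400/4000)²·1.73²/474 = 0.00227309
  stratum Region III: (750/4000)²·2.19²/91 = 0.00185289
  stratum Region IV: (350/4000)²·1.98²/38 = 0.000789883
V̂(x̄_st) = 0.00511172
SE(x̄_st) = √0.00511172 = 0.0714963

SE(x̄_st) ≈ 0.0715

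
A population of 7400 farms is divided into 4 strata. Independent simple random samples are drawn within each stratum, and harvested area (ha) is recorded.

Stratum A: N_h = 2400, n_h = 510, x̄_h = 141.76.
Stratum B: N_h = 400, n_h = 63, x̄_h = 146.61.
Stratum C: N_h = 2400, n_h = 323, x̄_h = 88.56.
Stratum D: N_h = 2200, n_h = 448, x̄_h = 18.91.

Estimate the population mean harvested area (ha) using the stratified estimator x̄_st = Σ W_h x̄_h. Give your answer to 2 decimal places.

x̄_st ≈ 88.25

N = Σ N_h = 7400. Stratum weights W_h = N_h/N.
x̄_st = (2400·141.76 + 400·146.61 + 2400·88.56 + 2200·18.91) / 7400 = 88.2451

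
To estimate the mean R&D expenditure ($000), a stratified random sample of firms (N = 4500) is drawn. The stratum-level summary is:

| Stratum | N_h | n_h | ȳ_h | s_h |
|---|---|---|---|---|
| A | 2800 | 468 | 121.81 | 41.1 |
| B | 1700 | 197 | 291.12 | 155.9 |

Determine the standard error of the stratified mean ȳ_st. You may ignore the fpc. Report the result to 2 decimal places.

V̂(ȳ_st) = Σ W_h² s_h²/n_h, with W_h = N_h/N and N = 4500:
  stratum A: (2800/4500)²·41.1²/468 = 1.39743
  stratum B: (1700/4500)²·155.9²/197 = 17.6075
V̂(ȳ_st) = 19.005
SE(ȳ_st) = √19.005 = 4.35947

SE(ȳ_st) ≈ 4.36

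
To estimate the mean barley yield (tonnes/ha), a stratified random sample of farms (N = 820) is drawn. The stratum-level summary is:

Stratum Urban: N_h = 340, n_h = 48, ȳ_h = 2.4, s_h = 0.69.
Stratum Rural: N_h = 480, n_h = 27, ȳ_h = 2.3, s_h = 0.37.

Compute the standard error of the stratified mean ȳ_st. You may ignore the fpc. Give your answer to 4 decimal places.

SE(ȳ_st) ≈ 0.0587

V̂(ȳ_st) = Σ W_h² s_h²/n_h, with W_h = N_h/N and N = 820:
  stratum Urban: (340/820)²·0.69²/48 = 0.00170525
  stratum Rural: (480/820)²·0.37²/27 = 0.00173738
V̂(ȳ_st) = 0.00344262
SE(ȳ_st) = √0.00344262 = 0.0586739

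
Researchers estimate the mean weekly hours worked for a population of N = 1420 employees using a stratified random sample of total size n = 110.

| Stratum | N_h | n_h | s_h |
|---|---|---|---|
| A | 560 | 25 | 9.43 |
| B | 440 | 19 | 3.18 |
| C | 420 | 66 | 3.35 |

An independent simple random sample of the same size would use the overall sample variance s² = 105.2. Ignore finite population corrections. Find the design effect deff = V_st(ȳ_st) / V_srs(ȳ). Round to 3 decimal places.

V̂(ȳ_st) = Σ W_h² s_h²/n_h, with W_h = N_h/N and N = 1420:
  stratum A: (560/1420)²·9.43²/25 = 0.553201
  stratum B: (440/1420)²·3.18²/19 = 0.051101
  stratum C: (420/1420)²·3.35²/66 = 0.0148754
V_st = 0.619177
V_srs = s²/n = 105.2/110 = 0.956364
deff = V_st / V_srs = 0.619177/0.956364 = 0.6474

deff ≈ 0.647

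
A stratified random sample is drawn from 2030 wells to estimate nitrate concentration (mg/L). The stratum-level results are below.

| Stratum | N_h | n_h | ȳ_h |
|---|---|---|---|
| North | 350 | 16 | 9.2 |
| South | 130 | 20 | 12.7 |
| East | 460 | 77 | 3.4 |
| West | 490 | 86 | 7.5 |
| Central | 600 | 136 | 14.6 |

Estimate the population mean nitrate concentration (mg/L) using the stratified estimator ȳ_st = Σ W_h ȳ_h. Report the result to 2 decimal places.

ȳ_st ≈ 9.30

N = Σ N_h = 2030. Stratum weights W_h = N_h/N.
ȳ_st = (350·9.2 + 130·12.7 + 460·3.4 + 490·7.5 + 600·14.6) / 2030 = 9.2956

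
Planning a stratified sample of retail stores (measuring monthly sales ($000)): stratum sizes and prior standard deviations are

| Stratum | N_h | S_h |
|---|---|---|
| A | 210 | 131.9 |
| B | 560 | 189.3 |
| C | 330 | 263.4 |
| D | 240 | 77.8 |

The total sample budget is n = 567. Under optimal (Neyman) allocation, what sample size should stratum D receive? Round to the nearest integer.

44

Neyman allocation: n_h = n · N_h S_h / Σ N_i S_i, with n = 567.
  stratum A: N_h·S_h = 210·131.9 = 27699.00
  stratum B: N_h·S_h = 560·189.3 = 106008.00
  stratum C: N_h·S_h = 330·263.4 = 86922.00
  stratum D: N_h·S_h = 240·77.8 = 18672.00
Σ N_h S_h = 239301.00
n for stratum D = 567·18672.00/239301.00 = 44.241 → 44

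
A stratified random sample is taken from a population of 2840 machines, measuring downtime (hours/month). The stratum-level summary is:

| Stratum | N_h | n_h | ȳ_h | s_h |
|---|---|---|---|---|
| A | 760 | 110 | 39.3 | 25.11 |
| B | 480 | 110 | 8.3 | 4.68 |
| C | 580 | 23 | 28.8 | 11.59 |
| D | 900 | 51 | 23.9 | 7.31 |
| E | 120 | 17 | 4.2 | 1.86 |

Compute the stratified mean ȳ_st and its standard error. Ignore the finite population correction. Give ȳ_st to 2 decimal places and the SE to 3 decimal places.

ȳ_st = Σ W_h ȳ_h = (760·39.3 + 480·8.3 + 580·28.8 + 900·23.9 + 120·4.2)/2840 = 25.55282
V̂(ȳ_st) = Σ W_h² s_h²/n_h, with W_h = N_h/N and N = 2840:
  stratum A: (760/2840)²·25.11²/110 = 0.410479
  stratum B: (480/2840)²·4.68²/110 = 0.00568781
  stratum C: (580/2840)²·11.59²/23 = 0.243589
  stratum D: (900/2840)²·7.31²/51 = 0.105224
  stratum E: (120/2840)²·1.86²/17 = 0.000363331
V̂(ȳ_st) = 0.765343
SE(ȳ_st) = √0.765343 = 0.874839

ȳ_st ≈ 25.55, SE ≈ 0.875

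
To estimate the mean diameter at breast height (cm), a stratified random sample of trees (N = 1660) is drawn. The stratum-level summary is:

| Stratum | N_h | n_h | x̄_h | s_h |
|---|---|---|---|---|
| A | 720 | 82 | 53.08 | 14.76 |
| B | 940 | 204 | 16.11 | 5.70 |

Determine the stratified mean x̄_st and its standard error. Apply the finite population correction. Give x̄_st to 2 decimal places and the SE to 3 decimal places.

x̄_st ≈ 32.15, SE ≈ 0.695

x̄_st = Σ W_h x̄_h = (720·53.08 + 940·16.11)/1660 = 32.14518
V̂(x̄_st) = Σ W_h² (1 − n_h/N_h) s_h²/n_h, with W_h = N_h/N and N = 1660:
  stratum A: (720/1660)²·(1 − 82/720)·14.76²/82 = 0.44289
  stratum B: (940/1660)²·(1 − 204/940)·5.70²/204 = 0.0399861
V̂(x̄_st) = 0.482876
SE(x̄_st) = √0.482876 = 0.694893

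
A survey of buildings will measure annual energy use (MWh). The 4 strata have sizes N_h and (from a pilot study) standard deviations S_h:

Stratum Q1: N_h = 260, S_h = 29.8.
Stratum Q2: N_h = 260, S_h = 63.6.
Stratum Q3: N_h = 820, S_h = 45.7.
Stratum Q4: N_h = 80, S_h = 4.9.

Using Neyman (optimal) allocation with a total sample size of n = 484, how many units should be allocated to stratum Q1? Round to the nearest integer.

60

Neyman allocation: n_h = n · N_h S_h / Σ N_i S_i, with n = 484.
  stratum Q1: N_h·S_h = 260·29.8 = 7748.00
  stratum Q2: N_h·S_h = 260·63.6 = 16536.00
  stratum Q3: N_h·S_h = 820·45.7 = 37474.00
  stratum Q4: N_h·S_h = 80·4.9 = 392.00
Σ N_h S_h = 62150.00
n for stratum Q1 = 484·7748.00/62150.00 = 60.338 → 60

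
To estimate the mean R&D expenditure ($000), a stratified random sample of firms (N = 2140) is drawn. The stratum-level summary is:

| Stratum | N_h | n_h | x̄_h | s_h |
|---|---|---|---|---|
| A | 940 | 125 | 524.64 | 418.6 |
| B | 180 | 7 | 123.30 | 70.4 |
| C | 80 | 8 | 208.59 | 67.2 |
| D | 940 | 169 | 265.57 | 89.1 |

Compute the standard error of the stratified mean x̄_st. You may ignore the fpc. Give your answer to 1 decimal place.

SE(x̄_st) ≈ 16.9

V̂(x̄_st) = Σ W_h² s_h²/n_h, with W_h = N_h/N and N = 2140:
  stratum A: (940/2140)²·418.6²/125 = 270.468
  stratum B: (180/2140)²·70.4²/7 = 5.00916
  stratum C: (80/2140)²·67.2²/8 = 0.788862
  stratum D: (940/2140)²·89.1²/169 = 9.06352
V̂(x̄_st) = 285.33
SE(x̄_st) = √285.33 = 16.8917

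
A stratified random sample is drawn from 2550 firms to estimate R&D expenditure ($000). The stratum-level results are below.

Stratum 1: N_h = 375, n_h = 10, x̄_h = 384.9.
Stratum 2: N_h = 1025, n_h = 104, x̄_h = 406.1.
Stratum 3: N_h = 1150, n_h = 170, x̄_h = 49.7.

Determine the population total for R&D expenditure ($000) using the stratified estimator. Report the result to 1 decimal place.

τ̂_st = Σ N_h x̄_h = 375·384.9 + 1025·406.1 + 1150·49.7 = 617745.0

τ̂_st ≈ 617745.0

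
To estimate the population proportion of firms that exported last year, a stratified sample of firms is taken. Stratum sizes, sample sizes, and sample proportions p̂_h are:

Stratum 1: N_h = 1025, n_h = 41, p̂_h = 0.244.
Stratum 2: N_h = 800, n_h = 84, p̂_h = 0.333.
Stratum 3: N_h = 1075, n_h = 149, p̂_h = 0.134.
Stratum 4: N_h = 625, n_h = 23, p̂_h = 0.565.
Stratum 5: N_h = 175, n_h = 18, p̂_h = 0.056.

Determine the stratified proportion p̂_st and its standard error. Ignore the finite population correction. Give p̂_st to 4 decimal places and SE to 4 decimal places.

N = 3700; stratum weights W_h = N_h/N.
p̂_st = Σ W_h p̂_h = (1025·0.244 + 800·0.333 + 1075·0.134 + 625·0.565 + 175·0.056)/3700 = 0.27661
V̂(p̂_st) = Σ W_h² p̂_h(1−p̂_h)/(n_h−1):
  stratum 1: (1025/3700)²·0.244·0.756/40 = 0.000353913
  stratum 2: (800/3700)²·0.333·0.667/83 = 0.000125103
  stratum 3: (1075/3700)²·0.134·0.866/148 = 6.61873e-05
  stratum 4: (625/3700)²·0.565·0.435/22 = 0.000318766
  stratum 5: (175/3700)²·0.056·0.944/17 = 6.95639e-06
V̂(p̂_st) = 0.000870925; SE = √V̂ = 0.0295114

p̂_st ≈ 0.2766, SE ≈ 0.0295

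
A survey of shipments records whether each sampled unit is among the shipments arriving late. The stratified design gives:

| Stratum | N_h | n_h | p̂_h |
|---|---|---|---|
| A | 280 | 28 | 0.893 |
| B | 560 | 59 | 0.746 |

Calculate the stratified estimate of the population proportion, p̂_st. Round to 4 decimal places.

N = 840; stratum weights W_h = N_h/N.
p̂_st = Σ W_h p̂_h = (280·0.893 + 560·0.746)/840 = 0.79500

p̂_st ≈ 0.7950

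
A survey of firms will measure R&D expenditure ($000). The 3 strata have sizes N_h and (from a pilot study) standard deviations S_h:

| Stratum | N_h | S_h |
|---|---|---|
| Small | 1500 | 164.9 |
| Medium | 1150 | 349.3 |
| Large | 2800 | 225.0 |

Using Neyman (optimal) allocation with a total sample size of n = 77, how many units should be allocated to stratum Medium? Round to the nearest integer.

24

Neyman allocation: n_h = n · N_h S_h / Σ N_i S_i, with n = 77.
  stratum Small: N_h·S_h = 1500·164.9 = 247350.00
  stratum Medium: N_h·S_h = 1150·349.3 = 401695.00
  stratum Large: N_h·S_h = 2800·225.0 = 630000.00
Σ N_h S_h = 1279045.00
n for stratum Medium = 77·401695.00/1279045.00 = 24.183 → 24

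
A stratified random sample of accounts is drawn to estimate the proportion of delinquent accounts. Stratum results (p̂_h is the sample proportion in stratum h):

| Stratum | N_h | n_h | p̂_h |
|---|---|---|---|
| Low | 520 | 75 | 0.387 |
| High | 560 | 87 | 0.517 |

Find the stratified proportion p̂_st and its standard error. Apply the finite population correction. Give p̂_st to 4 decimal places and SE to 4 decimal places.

N = 1080; stratum weights W_h = N_h/N.
p̂_st = Σ W_h p̂_h = (520·0.387 + 560·0.517)/1080 = 0.45441
V̂(p̂_st) = Σ W_h² (1 − n_h/N_h) p̂_h(1−p̂_h)/(n_h−1):
  stratum Low: (520/1080)²·(1 − 75/520)·0.387·0.613/74 = 0.000635998
  stratum High: (560/1080)²·(1 − 87/560)·0.517·0.483/86 = 0.000659388
V̂(p̂_st) = 0.00129539; SE = √V̂ = 0.0359915

p̂_st ≈ 0.4544, SE ≈ 0.0360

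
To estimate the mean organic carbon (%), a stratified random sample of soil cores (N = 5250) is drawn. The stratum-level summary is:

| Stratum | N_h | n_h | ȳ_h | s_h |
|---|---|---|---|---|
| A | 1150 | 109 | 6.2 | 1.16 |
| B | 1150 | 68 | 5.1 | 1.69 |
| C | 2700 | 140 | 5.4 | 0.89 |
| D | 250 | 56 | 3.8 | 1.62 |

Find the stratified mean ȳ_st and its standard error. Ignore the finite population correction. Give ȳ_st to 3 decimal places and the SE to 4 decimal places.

ȳ_st ≈ 5.433, SE ≈ 0.0649

ȳ_st = Σ W_h ȳ_h = (1150·6.2 + 1150·5.1 + 2700·5.4 + 250·3.8)/5250 = 5.43333
V̂(ȳ_st) = Σ W_h² s_h²/n_h, with W_h = N_h/N and N = 5250:
  stratum A: (1150/5250)²·1.16²/109 = 0.000592334
  stratum B: (1150/5250)²·1.69²/68 = 0.00201531
  stratum C: (2700/5250)²·0.89²/140 = 0.00149645
  stratum D: (250/5250)²·1.62²/56 = 0.000106268
V̂(ȳ_st) = 0.00421036
SE(ȳ_st) = √0.00421036 = 0.0648873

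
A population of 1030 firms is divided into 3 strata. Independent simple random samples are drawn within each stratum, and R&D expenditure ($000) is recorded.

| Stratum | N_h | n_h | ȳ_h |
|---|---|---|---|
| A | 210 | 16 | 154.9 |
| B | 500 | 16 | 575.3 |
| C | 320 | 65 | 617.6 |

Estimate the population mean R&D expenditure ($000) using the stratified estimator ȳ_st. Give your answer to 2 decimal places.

N = Σ N_h = 1030. Stratum weights W_h = N_h/N.
ȳ_st = (210·154.9 + 500·575.3 + 320·617.6) / 1030 = 502.7291

ȳ_st ≈ 502.73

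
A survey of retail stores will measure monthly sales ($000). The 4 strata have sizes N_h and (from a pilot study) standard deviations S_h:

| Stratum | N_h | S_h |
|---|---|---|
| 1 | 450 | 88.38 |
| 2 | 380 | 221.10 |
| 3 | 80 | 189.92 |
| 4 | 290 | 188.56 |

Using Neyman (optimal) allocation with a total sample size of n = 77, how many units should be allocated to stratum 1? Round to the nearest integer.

Neyman allocation: n_h = n · N_h S_h / Σ N_i S_i, with n = 77.
  stratum 1: N_h·S_h = 450·88.38 = 39771.00
  stratum 2: N_h·S_h = 380·221.10 = 84018.00
  stratum 3: N_h·S_h = 80·189.92 = 15193.60
  stratum 4: N_h·S_h = 290·188.56 = 54682.40
Σ N_h S_h = 193665.00
n for stratum 1 = 77·39771.00/193665.00 = 15.813 → 16

16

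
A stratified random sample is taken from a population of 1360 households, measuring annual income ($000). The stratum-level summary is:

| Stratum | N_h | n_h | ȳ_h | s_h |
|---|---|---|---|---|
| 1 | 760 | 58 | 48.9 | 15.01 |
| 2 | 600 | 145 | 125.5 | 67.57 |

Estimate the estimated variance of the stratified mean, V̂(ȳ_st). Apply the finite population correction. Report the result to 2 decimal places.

V̂(ȳ_st) ≈ 5.77

V̂(ȳ_st) = Σ W_h² (1 − n_h/N_h) s_h²/n_h, with W_h = N_h/N and N = 1360:
  stratum 1: (760/1360)²·(1 − 58/760)·15.01²/58 = 1.12049
  stratum 2: (600/1360)²·(1 − 145/600)·67.57²/145 = 4.64756
V̂(ȳ_st) = 5.76804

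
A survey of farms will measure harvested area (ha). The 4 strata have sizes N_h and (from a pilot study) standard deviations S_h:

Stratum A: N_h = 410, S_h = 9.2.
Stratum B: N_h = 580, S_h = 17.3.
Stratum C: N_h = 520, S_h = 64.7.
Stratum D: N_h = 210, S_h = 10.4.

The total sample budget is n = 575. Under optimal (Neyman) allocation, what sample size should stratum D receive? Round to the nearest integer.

Neyman allocation: n_h = n · N_h S_h / Σ N_i S_i, with n = 575.
  stratum A: N_h·S_h = 410·9.2 = 3772.00
  stratum B: N_h·S_h = 580·17.3 = 10034.00
  stratum C: N_h·S_h = 520·64.7 = 33644.00
  stratum D: N_h·S_h = 210·10.4 = 2184.00
Σ N_h S_h = 49634.00
n for stratum D = 575·2184.00/49634.00 = 25.301 → 25

25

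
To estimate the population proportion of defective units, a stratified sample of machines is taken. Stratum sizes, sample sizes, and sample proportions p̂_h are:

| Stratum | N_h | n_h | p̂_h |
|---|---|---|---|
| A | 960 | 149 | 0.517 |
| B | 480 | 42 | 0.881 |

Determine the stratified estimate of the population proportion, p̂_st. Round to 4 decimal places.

N = 1440; stratum weights W_h = N_h/N.
p̂_st = Σ W_h p̂_h = (960·0.517 + 480·0.881)/1440 = 0.63833

p̂_st ≈ 0.6383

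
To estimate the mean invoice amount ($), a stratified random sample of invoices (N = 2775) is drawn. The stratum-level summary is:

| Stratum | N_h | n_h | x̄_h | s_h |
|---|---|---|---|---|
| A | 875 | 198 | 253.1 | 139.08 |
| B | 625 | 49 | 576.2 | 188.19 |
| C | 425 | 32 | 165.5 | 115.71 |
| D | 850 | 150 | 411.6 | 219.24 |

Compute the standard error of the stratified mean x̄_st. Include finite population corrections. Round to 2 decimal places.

SE(x̄_st) ≈ 8.67

V̂(x̄_st) = Σ W_h² (1 − n_h/N_h) s_h²/n_h, with W_h = N_h/N and N = 2775:
  stratum A: (875/2775)²·(1 − 198/875)·139.08²/198 = 7.5151
  stratum B: (625/2775)²·(1 − 49/625)·188.19²/49 = 33.7889
  stratum C: (425/2775)²·(1 − 32/425)·115.71²/32 = 9.07501
  stratum D: (850/2775)²·(1 − 150/850)·219.24²/150 = 24.7594
V̂(x̄_st) = 75.1383
SE(x̄_st) = √75.1383 = 8.66824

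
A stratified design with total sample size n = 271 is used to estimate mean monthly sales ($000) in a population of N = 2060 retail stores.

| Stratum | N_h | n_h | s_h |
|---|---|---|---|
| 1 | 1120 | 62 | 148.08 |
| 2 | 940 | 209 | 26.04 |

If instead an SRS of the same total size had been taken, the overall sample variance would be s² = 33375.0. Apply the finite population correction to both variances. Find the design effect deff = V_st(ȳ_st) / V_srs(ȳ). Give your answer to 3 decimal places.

deff ≈ 0.928

V̂(ȳ_st) = Σ W_h² (1 − n_h/N_h) s_h²/n_h, with W_h = N_h/N and N = 2060:
  stratum 1: (1120/2060)²·(1 − 62/1120)·148.08²/62 = 98.7576
  stratum 2: (940/2060)²·(1 − 209/940)·26.04²/209 = 0.525347
V_st = 99.2829
V_srs = (1 − 271/2060)·33375.0/271 = 106.954
deff = V_st / V_srs = 99.2829/106.954 = 0.9283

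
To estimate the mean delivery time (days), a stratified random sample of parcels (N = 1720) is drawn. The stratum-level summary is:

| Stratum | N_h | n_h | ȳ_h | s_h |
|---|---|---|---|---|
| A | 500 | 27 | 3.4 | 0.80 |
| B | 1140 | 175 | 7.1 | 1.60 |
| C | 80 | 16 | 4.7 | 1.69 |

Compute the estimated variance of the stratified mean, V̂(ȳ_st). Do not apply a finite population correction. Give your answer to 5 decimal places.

V̂(ȳ_st) = Σ W_h² s_h²/n_h, with W_h = N_h/N and N = 1720:
  stratum A: (500/1720)²·0.80²/27 = 0.00200308
  stratum B: (1140/1720)²·1.60²/175 = 0.00642621
  stratum C: (80/1720)²·1.69²/16 = 0.000386168
V̂(ȳ_st) = 0.00881546

V̂(ȳ_st) ≈ 0.00882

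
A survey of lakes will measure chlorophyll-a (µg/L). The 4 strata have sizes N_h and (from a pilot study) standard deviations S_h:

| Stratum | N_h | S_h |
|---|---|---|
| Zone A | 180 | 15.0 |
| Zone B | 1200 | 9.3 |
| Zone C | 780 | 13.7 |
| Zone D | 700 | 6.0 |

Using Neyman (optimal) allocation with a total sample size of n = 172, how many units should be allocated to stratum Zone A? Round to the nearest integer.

16

Neyman allocation: n_h = n · N_h S_h / Σ N_i S_i, with n = 172.
  stratum Zone A: N_h·S_h = 180·15.0 = 2700.00
  stratum Zone B: N_h·S_h = 1200·9.3 = 11160.00
  stratum Zone C: N_h·S_h = 780·13.7 = 10686.00
  stratum Zone D: N_h·S_h = 700·6.0 = 4200.00
Σ N_h S_h = 28746.00
n for stratum Zone A = 172·2700.00/28746.00 = 16.155 → 16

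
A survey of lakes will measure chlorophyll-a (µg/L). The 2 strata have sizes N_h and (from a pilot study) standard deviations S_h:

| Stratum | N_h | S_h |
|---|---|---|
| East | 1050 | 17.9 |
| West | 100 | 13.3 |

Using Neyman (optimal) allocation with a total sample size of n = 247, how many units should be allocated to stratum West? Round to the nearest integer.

Neyman allocation: n_h = n · N_h S_h / Σ N_i S_i, with n = 247.
  stratum East: N_h·S_h = 1050·17.9 = 18795.00
  stratum West: N_h·S_h = 100·13.3 = 1330.00
Σ N_h S_h = 20125.00
n for stratum West = 247·1330.00/20125.00 = 16.323 → 16

16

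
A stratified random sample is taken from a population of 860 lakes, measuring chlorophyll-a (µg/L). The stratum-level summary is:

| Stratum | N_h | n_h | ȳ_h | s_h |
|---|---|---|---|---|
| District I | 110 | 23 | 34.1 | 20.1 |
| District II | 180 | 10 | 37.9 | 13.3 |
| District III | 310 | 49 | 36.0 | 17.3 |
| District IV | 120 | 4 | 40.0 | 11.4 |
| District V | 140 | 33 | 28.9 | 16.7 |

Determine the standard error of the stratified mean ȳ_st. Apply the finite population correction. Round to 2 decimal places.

V̂(ȳ_st) = Σ W_h² (1 − n_h/N_h) s_h²/n_h, with W_h = N_h/N and N = 860:
  stratum District I: (110/860)²·(1 − 23/110)·20.1²/23 = 0.227289
  stratum District II: (180/860)²·(1 − 10/180)·13.3²/10 = 0.73186
  stratum District III: (310/860)²·(1 − 49/310)·17.3²/49 = 0.668192
  stratum District IV: (120/860)²·(1 − 4/120)·11.4²/4 = 0.611494
  stratum District V: (140/860)²·(1 − 33/140)·16.7²/33 = 0.171172
V̂(ȳ_st) = 2.41001
SE(ȳ_st) = √2.41001 = 1.55242

SE(ȳ_st) ≈ 1.55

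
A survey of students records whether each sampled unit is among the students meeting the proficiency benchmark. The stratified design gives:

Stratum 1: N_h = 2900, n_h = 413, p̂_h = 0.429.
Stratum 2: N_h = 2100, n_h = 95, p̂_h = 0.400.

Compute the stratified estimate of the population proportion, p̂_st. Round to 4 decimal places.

N = 5000; stratum weights W_h = N_h/N.
p̂_st = Σ W_h p̂_h = (2900·0.429 + 2100·0.400)/5000 = 0.41682

p̂_st ≈ 0.4168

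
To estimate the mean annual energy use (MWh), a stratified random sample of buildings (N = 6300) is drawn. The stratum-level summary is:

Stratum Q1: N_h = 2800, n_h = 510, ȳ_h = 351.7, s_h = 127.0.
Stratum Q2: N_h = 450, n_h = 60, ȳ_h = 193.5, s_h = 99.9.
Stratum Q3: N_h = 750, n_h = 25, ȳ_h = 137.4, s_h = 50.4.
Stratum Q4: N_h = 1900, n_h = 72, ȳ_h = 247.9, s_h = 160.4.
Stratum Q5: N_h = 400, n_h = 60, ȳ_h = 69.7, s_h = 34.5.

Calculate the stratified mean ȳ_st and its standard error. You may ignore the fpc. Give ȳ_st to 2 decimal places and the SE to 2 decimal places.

ȳ_st = Σ W_h ȳ_h = (2800·351.7 + 450·193.5 + 750·137.4 + 1900·247.9 + 400·69.7)/6300 = 265.67857
V̂(ȳ_st) = Σ W_h² s_h²/n_h, with W_h = N_h/N and N = 6300:
  stratum Q1: (2800/6300)²·127.0²/510 = 6.24701
  stratum Q2: (450/6300)²·99.9²/60 = 0.84864
  stratum Q3: (750/6300)²·50.4²/25 = 1.44
  stratum Q4: (1900/6300)²·160.4²/72 = 32.5014
  stratum Q5: (400/6300)²·34.5²/60 = 0.0799698
V̂(ȳ_st) = 41.117
SE(ȳ_st) = √41.117 = 6.41226

ȳ_st ≈ 265.68, SE ≈ 6.41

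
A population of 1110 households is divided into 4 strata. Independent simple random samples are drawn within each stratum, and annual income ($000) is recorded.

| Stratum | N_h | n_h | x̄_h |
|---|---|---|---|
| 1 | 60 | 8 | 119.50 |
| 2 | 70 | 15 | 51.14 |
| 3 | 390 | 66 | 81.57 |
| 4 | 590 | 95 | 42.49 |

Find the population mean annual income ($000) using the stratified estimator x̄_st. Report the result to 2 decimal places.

x̄_st ≈ 60.93

N = Σ N_h = 1110. Stratum weights W_h = N_h/N.
x̄_st = (60·119.50 + 70·51.14 + 390·81.57 + 590·42.49) / 1110 = 60.9290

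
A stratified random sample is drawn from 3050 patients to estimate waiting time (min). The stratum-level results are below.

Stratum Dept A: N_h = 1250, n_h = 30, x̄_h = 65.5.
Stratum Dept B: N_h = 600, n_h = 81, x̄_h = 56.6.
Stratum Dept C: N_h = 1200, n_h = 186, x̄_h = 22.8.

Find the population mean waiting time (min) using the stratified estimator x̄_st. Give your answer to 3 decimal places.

N = Σ N_h = 3050. Stratum weights W_h = N_h/N.
x̄_st = (1250·65.5 + 600·56.6 + 1200·22.8) / 3050 = 46.94918

x̄_st ≈ 46.949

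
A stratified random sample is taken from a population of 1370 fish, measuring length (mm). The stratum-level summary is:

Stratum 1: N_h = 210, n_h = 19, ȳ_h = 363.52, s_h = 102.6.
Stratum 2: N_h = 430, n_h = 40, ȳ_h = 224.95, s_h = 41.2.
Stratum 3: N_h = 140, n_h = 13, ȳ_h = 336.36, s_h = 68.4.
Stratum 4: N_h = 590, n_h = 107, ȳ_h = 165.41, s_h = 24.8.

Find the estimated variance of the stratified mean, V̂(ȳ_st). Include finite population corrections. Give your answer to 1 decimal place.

V̂(ȳ_st) = Σ W_h² (1 − n_h/N_h) s_h²/n_h, with W_h = N_h/N and N = 1370:
  stratum 1: (210/1370)²·(1 − 19/210)·102.6²/19 = 11.84
  stratum 2: (430/1370)²·(1 − 40/430)·41.2²/40 = 3.79163
  stratum 3: (140/1370)²·(1 − 13/140)·68.4²/13 = 3.40925
  stratum 4: (590/1370)²·(1 − 107/590)·24.8²/107 = 0.872725
V̂(ȳ_st) = 19.9136

V̂(ȳ_st) ≈ 19.9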